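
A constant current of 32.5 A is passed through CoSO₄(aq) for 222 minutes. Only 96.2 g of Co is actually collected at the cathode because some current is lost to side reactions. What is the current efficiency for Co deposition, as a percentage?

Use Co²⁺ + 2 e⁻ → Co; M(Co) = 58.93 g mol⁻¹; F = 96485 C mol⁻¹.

Q = I·t = 32.50 × 13320 = 432900 C; n(e⁻) = 432900/96485 = 4.487 mol.
Theoretical n(Co) = n(e⁻)/2 = 2.243 mol, i.e. m_theo = 2.243 × 58.93 = 132.2 g.
Efficiency = m_actual / m_theo = 96.2 / 132.2 = 72.8 %.

72.8 %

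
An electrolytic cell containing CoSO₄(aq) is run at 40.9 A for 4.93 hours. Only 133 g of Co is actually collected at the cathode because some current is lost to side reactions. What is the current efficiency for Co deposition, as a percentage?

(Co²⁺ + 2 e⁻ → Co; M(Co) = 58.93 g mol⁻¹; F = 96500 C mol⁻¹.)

Q = I·t = 40.90 × 17748 = 725900 C; n(e⁻) = 725900/96500 = 7.522 mol.
Theoretical n(Co) = n(e⁻)/2 = 3.761 mol, i.e. m_theo = 3.761 × 58.93 = 221.6 g.
Efficiency = m_actual / m_theo = 133 / 221.6 = 60.0 %.

60.0 %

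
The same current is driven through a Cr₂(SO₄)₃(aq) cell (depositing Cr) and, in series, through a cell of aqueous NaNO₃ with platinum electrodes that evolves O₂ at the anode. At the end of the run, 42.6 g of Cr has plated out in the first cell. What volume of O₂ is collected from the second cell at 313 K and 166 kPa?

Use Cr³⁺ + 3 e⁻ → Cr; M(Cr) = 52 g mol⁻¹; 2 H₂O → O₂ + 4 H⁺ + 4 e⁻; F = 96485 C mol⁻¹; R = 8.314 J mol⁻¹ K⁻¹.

9.63 L

n(Cr) = 42.6 / 52 = 0.8192 mol, so n(e⁻) = 3 × 0.8192 = 2.458 mol.
The cells are in series, so the same 2.458 mol of electrons passes through the second cell.
2 H₂O → O₂ + 4 H⁺ + 4 e⁻ — 4 mol e⁻ per mol O₂, so n(O₂) = 2.458/4 = 0.6144 mol.
V = nRT/P = (0.6144 × 8.314 × 313) / (166 × 10³) = 0.00963 m³ = 9.63 L.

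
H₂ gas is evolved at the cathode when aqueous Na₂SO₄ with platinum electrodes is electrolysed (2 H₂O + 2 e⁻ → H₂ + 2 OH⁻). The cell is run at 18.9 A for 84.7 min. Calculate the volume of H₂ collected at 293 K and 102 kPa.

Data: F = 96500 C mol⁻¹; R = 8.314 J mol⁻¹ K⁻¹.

11.9 L

Q = I·t = 18.90 A × 5082.0 s = 96050 C.
n(e⁻) = Q/F = 96050 / 96500 = 0.9953 mol.
2 electrons are transferred per H₂ molecule, so n(H₂) = 0.9953 / 2 = 0.4977 mol.
V = nRT/P = (0.4977 × 8.314 × 293) / (102 × 10³ Pa) = 0.0119 m³ = 11.9 L.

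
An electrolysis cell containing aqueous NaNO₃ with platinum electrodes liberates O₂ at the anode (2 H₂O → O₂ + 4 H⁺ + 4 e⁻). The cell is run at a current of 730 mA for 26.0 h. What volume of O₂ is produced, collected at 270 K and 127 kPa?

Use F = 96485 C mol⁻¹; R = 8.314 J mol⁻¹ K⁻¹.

3.13 L

Q = I·t = 0.7300 A × 93600 s = 68330 C.
n(e⁻) = Q/F = 68330 / 96485 = 0.7082 mol.
4 electrons are transferred per O₂ molecule, so n(O₂) = 0.7082 / 4 = 0.1770 mol.
V = nRT/P = (0.1770 × 8.314 × 270) / (127 × 10³ Pa) = 0.00313 m³ = 3.13 L.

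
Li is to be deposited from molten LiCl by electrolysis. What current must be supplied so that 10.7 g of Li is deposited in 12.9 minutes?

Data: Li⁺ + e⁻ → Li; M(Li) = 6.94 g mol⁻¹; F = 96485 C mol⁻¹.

n(Li) = 10.7 / 6.94 = 1.542 mol.
n(e⁻) = 1 × 1.542 = 1.542 mol.
Q = n(e⁻)·F = 1.542 × 96485 = 148800 C.
I = Q/t = 148800 / 774.00 s = 192 A.

192 A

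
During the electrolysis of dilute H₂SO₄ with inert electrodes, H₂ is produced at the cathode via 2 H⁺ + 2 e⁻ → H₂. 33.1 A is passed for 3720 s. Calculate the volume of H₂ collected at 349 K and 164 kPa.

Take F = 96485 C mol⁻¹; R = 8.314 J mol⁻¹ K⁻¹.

Q = I·t = 33.10 A × 3720.0 s = 123100 C.
n(e⁻) = Q/F = 123100 / 96485 = 1.276 mol.
2 electrons are transferred per H₂ molecule, so n(H₂) = 1.276 / 2 = 0.6381 mol.
V = nRT/P = (0.6381 × 8.314 × 349) / (164 × 10³ Pa) = 0.0113 m³ = 11.3 L.

11.3 L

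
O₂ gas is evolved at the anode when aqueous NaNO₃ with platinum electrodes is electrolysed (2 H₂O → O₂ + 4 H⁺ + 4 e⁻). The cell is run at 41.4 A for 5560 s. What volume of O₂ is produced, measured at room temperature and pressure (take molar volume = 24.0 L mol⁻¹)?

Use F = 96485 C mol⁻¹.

Q = I·t = 41.40 A × 5560.0 s = 230200 C.
n(e⁻) = Q/F = 230200 / 96485 = 2.386 mol.
4 electrons are transferred per O₂ molecule, so n(O₂) = 2.386 / 4 = 0.5964 mol.
V = n × V_m = 0.5964 × 24.0 = 14.3 L.

14.3 L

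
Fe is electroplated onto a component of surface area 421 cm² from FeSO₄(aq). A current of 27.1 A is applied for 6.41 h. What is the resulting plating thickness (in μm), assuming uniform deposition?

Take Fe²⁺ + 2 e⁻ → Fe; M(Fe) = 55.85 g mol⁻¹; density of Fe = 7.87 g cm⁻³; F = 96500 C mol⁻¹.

546 μm

Q = I·t = 27.10 × 23076 = 625400 C; n(e⁻) = 6.480 mol.
n(Fe) = n(e⁻)/2 = 3.240 mol, so m = 3.240 × 55.85 = 181.0 g.
Volume = m/ρ = 181.0 / 7.87 = 22.99 cm³.
Thickness = V/A = 22.99 / 421 = 0.0546 cm = 546 μm.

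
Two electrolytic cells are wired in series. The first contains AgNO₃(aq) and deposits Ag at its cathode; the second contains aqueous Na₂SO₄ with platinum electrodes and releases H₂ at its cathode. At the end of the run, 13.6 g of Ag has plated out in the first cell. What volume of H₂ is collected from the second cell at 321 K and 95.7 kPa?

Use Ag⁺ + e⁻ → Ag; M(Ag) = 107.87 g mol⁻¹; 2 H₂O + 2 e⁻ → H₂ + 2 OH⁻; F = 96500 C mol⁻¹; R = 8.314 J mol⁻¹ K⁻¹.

n(Ag) = 13.6 / 107.87 = 0.1261 mol, so n(e⁻) = 1 × 0.1261 = 0.1261 mol.
The cells are in series, so the same 0.1261 mol of electrons passes through the second cell.
2 H₂O + 2 e⁻ → H₂ + 2 OH⁻ — 2 mol e⁻ per mol H₂, so n(H₂) = 0.1261/2 = 0.06304 mol.
V = nRT/P = (0.06304 × 8.314 × 321) / (95.7 × 10³) = 0.00176 m³ = 1.76 L.

1.76 L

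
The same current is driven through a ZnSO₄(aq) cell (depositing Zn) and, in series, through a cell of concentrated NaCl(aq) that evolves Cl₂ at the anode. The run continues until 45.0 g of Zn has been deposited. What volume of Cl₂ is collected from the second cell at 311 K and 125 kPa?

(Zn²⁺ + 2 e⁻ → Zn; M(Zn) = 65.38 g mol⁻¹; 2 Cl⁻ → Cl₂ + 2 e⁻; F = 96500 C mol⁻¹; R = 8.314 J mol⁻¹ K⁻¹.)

14.2 L

n(Zn) = 45.0 / 65.38 = 0.6883 mol, so n(e⁻) = 2 × 0.6883 = 1.377 mol.
The cells are in series, so the same 1.377 mol of electrons passes through the second cell.
2 Cl⁻ → Cl₂ + 2 e⁻ — 2 mol e⁻ per mol Cl₂, so n(Cl₂) = 1.377/2 = 0.6883 mol.
V = nRT/P = (0.6883 × 8.314 × 311) / (125 × 10³) = 0.0142 m³ = 14.2 L.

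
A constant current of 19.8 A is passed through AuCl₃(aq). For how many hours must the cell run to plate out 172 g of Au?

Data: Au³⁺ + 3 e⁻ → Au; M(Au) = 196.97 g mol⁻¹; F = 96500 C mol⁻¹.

3.55 h

n(Au) = m/M = 172 / 196.97 = 0.8732 mol.
Each Au atom requires 3 electrons, so n(e⁻) = 3 × 0.8732 = 2.620 mol.
Q = n(e⁻)·F = 2.620 × 96500 = 252800 C.
t = Q/I = 252800 / 19.80 A = 12770 s = 3.55 h.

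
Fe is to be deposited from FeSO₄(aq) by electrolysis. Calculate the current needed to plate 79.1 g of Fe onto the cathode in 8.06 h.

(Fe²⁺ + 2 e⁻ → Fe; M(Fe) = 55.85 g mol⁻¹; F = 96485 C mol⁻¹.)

n(Fe) = 79.1 / 55.85 = 1.416 mol.
n(e⁻) = 2 × 1.416 = 2.833 mol.
Q = n(e⁻)·F = 2.833 × 96485 = 273300 C.
I = Q/t = 273300 / 29016 s = 9.42 A.

9.42 A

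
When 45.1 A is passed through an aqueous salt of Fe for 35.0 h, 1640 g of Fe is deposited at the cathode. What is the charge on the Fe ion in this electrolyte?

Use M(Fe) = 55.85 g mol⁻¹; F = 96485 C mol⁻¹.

Q = I·t = 45.10 A × 126000 s = 5683000 C, so n(e⁻) = 5683000/96485 = 58.90 mol.
n(Fe) deposited = 1640 / 55.85 = 29.36 mol.
Electrons per atom = n(e⁻)/n(Fe) = 58.90 / 29.36 = 2.01 ≈ 2, so the ion is Fe²⁺.

+2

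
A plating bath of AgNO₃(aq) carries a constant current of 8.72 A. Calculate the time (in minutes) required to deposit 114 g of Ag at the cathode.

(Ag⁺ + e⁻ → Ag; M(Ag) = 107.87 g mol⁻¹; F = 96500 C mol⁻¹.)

195 min

n(Ag) = m/M = 114 / 107.87 = 1.057 mol.
Each Ag atom requires 1 electron, so n(e⁻) = 1 × 1.057 = 1.057 mol.
Q = n(e⁻)·F = 1.057 × 96500 = 102000 C.
t = Q/I = 102000 / 8.720 A = 11700 s = 195 min.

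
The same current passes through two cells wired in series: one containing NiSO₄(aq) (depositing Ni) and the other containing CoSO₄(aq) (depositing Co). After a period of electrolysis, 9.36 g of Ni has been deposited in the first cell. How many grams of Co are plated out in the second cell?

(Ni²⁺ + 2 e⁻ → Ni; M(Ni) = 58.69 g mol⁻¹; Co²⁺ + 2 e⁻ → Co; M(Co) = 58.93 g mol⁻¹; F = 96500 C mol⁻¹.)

9.40 g

n(Ni) = 9.36 / 58.69 = 0.1595 mol.
Since Ni²⁺ + 2 e⁻ → Ni, n(e⁻) passed = 2 × 0.1595 = 0.3190 mol.
Cells in series carry the same charge, so the same 0.3190 mol of electrons passes through cell 2.
Co²⁺ + 2 e⁻ → Co, so n(Co) = 0.3190 / 2 = 0.1595 mol.
m(Co) = 0.1595 × 58.93 = 9.40 g.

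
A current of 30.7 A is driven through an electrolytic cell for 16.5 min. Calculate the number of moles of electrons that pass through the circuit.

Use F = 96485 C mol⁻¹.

0.315 mol

Q = I·t = 30.70 A × 990.00 s = 30390 C.
n(e⁻) = Q/F = 30390 / 96485 = 0.315 mol.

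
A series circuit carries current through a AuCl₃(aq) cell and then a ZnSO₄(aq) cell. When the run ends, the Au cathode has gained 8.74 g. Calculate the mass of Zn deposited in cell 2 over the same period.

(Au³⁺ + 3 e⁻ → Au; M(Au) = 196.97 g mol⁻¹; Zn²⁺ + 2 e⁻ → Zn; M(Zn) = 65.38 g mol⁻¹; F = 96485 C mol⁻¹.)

n(Au) = 8.74 / 196.97 = 0.04437 mol.
Since Au³⁺ + 3 e⁻ → Au, n(e⁻) passed = 3 × 0.04437 = 0.1331 mol.
Cells in series carry the same charge, so the same 0.1331 mol of electrons passes through cell 2.
Zn²⁺ + 2 e⁻ → Zn, so n(Zn) = 0.1331 / 2 = 0.06656 mol.
m(Zn) = 0.06656 × 65.38 = 4.35 g.

4.35 g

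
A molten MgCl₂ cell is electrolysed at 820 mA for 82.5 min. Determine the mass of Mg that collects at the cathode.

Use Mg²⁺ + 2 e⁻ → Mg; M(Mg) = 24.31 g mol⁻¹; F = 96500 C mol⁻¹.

0.511 g

Q = I·t = 0.8200 A × 4950.0 s = 4059 C.
n(e⁻) = Q/F = 4059 / 96500 = 0.04206 mol.
Mg²⁺ + 2 e⁻ → Mg, so n(Mg) = n(e⁻)/2 = 0.02103 mol.
m = n·M = 0.02103 × 24.31 = 0.511 g.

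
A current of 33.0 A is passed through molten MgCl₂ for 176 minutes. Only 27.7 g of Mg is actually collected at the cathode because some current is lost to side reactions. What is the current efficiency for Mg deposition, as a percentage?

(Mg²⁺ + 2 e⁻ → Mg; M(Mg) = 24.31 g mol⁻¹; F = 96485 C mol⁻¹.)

63.1 %

Q = I·t = 33.00 × 10560 = 348500 C; n(e⁻) = 348500/96485 = 3.612 mol.
Theoretical n(Mg) = n(e⁻)/2 = 1.806 mol, i.e. m_theo = 1.806 × 24.31 = 43.90 g.
Efficiency = m_actual / m_theo = 27.7 / 43.90 = 63.1 %.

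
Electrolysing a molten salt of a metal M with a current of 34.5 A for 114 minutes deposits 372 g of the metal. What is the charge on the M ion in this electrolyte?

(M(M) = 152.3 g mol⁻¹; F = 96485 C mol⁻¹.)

Q = I·t = 34.50 A × 6840.0 s = 236000 C, so n(e⁻) = 236000/96485 = 2.446 mol.
n(M) deposited = 372 / 152.3 = 2.443 mol.
Electrons per atom = n(e⁻)/n(M) = 2.446 / 2.443 = 1.00 ≈ 1, so the ion is M⁺.

+1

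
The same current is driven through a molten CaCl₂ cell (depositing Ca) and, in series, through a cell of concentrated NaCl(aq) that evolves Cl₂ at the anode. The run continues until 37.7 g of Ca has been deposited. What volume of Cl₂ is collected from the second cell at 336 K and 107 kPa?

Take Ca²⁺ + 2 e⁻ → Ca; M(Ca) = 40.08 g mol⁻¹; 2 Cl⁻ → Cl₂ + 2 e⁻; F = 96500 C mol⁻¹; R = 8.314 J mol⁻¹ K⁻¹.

n(Ca) = 37.7 / 40.08 = 0.9406 mol, so n(e⁻) = 2 × 0.9406 = 1.881 mol.
The cells are in series, so the same 1.881 mol of electrons passes through the second cell.
2 Cl⁻ → Cl₂ + 2 e⁻ — 2 mol e⁻ per mol Cl₂, so n(Cl₂) = 1.881/2 = 0.9406 mol.
V = nRT/P = (0.9406 × 8.314 × 336) / (107 × 10³) = 0.0246 m³ = 24.6 L.

24.6 L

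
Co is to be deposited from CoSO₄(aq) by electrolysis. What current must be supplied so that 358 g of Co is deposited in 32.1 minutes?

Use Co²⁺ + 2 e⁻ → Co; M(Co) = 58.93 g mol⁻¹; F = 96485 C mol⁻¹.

n(Co) = 358 / 58.93 = 6.075 mol.
n(e⁻) = 2 × 6.075 = 12.15 mol.
Q = n(e⁻)·F = 12.15 × 96485 = 1172000 C.
I = Q/t = 1172000 / 1926.0 s = 609 A.

609 A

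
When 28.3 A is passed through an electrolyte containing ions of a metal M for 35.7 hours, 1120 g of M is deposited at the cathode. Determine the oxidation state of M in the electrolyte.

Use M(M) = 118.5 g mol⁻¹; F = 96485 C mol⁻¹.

Q = I·t = 28.30 A × 128520 s = 3637000 C, so n(e⁻) = 3637000/96485 = 37.70 mol.
n(M) deposited = 1120 / 118.5 = 9.451 mol.
Electrons per atom = n(e⁻)/n(M) = 37.70 / 9.451 = 3.99 ≈ 4, so the ion is M⁴⁺.

+4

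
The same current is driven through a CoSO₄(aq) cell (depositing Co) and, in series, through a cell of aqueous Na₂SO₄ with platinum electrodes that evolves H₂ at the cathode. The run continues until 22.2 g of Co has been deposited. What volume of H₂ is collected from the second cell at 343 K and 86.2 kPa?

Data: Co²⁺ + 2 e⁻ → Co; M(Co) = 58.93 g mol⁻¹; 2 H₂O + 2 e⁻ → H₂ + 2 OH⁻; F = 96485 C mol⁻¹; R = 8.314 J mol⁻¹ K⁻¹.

n(Co) = 22.2 / 58.93 = 0.3767 mol, so n(e⁻) = 2 × 0.3767 = 0.7534 mol.
The cells are in series, so the same 0.7534 mol of electrons passes through the second cell.
2 H₂O + 2 e⁻ → H₂ + 2 OH⁻ — 2 mol e⁻ per mol H₂, so n(H₂) = 0.7534/2 = 0.3767 mol.
V = nRT/P = (0.3767 × 8.314 × 343) / (86.2 × 10³) = 0.0125 m³ = 12.5 L.

12.5 L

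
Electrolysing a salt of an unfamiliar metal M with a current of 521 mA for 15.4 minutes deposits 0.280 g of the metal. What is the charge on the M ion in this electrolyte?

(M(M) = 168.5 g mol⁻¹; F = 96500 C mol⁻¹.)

+3

Q = I·t = 0.5210 A × 924.00 s = 481.4 C, so n(e⁻) = 481.4/96500 = 0.004989 mol.
n(M) deposited = 0.280 / 168.5 = 0.001662 mol.
Electrons per atom = n(e⁻)/n(M) = 0.004989 / 0.001662 = 3.00 ≈ 3, so the ion is M³⁺.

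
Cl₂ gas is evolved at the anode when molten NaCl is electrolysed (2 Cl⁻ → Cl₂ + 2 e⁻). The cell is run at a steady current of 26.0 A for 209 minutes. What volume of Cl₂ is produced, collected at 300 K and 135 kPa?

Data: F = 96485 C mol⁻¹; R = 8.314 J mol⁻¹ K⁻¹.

31.2 L

Q = I·t = 26.00 A × 12540 s = 326000 C.
n(e⁻) = Q/F = 326000 / 96485 = 3.379 mol.
2 electrons are transferred per Cl₂ molecule, so n(Cl₂) = 3.379 / 2 = 1.690 mol.
V = nRT/P = (1.690 × 8.314 × 300) / (135 × 10³ Pa) = 0.0312 m³ = 31.2 L.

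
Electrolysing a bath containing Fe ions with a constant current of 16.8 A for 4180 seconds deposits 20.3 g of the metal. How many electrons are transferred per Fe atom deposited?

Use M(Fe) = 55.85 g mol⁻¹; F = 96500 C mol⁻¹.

2

Q = I·t = 16.80 A × 4180.0 s = 70220 C, so n(e⁻) = 70220/96500 = 0.7277 mol.
n(Fe) deposited = 20.3 / 55.85 = 0.3635 mol.
Electrons per atom = n(e⁻)/n(Fe) = 0.7277 / 0.3635 = 2.00 ≈ 2, so the ion is Fe²⁺.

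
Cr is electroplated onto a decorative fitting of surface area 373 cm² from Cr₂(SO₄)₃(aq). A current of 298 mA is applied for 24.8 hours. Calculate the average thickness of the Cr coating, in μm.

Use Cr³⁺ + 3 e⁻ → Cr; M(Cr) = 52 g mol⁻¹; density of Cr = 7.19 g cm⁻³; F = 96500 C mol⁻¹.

17.8 μm

Q = I·t = 0.2980 × 89280 = 26610 C; n(e⁻) = 0.2757 mol.
n(Cr) = n(e⁻)/3 = 0.09190 mol, so m = 0.09190 × 52 = 4.779 g.
Volume = m/ρ = 4.779 / 7.19 = 0.6647 cm³.
Thickness = V/A = 0.6647 / 373 = 0.00178 cm = 17.8 μm.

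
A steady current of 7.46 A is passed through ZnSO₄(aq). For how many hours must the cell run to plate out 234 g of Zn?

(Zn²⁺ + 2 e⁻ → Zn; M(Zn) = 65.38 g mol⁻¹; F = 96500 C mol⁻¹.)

n(Zn) = m/M = 234 / 65.38 = 3.579 mol.
Each Zn atom requires 2 electrons, so n(e⁻) = 2 × 3.579 = 7.158 mol.
Q = n(e⁻)·F = 7.158 × 96500 = 690800 C.
t = Q/I = 690800 / 7.460 A = 92600 s = 25.7 h.

25.7 h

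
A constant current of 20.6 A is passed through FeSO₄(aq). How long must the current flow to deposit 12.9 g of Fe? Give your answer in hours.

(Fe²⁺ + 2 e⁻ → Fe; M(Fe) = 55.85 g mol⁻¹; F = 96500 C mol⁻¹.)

0.601 h

n(Fe) = m/M = 12.9 / 55.85 = 0.2310 mol.
Each Fe atom requires 2 electrons, so n(e⁻) = 2 × 0.2310 = 0.4620 mol.
Q = n(e⁻)·F = 0.4620 × 96500 = 44580 C.
t = Q/I = 44580 / 20.60 A = 2164 s = 0.601 h.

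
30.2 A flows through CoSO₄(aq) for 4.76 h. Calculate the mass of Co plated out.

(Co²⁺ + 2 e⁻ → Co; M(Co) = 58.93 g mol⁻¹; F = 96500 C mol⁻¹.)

Q = I·t = 30.20 A × 17136 s = 517500 C.
n(e⁻) = Q/F = 517500 / 96500 = 5.363 mol.
Co²⁺ + 2 e⁻ → Co, so n(Co) = n(e⁻)/2 = 2.681 mol.
m = n·M = 2.681 × 58.93 = 158 g.

158 g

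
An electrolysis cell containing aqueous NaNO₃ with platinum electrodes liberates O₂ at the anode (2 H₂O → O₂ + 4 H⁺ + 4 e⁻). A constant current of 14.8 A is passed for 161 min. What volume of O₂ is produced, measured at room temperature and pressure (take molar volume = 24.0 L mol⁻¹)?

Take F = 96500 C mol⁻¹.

8.89 L

Q = I·t = 14.80 A × 9660.0 s = 143000 C.
n(e⁻) = Q/F = 143000 / 96500 = 1.482 mol.
4 electrons are transferred per O₂ molecule, so n(O₂) = 1.482 / 4 = 0.3704 mol.
V = n × V_m = 0.3704 × 24.0 = 8.89 L.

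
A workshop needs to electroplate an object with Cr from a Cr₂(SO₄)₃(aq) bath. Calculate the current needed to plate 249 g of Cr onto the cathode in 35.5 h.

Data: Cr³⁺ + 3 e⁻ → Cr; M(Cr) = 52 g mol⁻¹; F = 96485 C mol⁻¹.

n(Cr) = 249 / 52 = 4.788 mol.
n(e⁻) = 3 × 4.788 = 14.37 mol.
Q = n(e⁻)·F = 14.37 × 96485 = 1386000 C.
I = Q/t = 1386000 / 127800 s = 10.8 A.

10.8 A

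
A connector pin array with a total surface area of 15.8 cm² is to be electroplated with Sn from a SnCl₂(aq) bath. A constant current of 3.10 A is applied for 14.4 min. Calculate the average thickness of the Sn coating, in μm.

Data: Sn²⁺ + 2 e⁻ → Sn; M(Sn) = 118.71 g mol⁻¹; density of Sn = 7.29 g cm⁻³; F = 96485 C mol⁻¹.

143 μm

Q = I·t = 3.100 × 864.00 = 2678 C; n(e⁻) = 0.02776 mol.
n(Sn) = n(e⁻)/2 = 0.01388 mol, so m = 0.01388 × 118.71 = 1.648 g.
Volume = m/ρ = 1.648 / 7.29 = 0.2260 cm³.
Thickness = V/A = 0.2260 / 15.8 = 0.0143 cm = 143 μm.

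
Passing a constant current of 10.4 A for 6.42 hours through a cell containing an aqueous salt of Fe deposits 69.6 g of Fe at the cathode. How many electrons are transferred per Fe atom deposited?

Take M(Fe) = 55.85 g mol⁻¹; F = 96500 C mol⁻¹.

Q = I·t = 10.40 A × 23112 s = 240400 C, so n(e⁻) = 240400/96500 = 2.491 mol.
n(Fe) deposited = 69.6 / 55.85 = 1.246 mol.
Electrons per atom = n(e⁻)/n(Fe) = 2.491 / 1.246 = 2.00 ≈ 2, so the ion is Fe²⁺.

2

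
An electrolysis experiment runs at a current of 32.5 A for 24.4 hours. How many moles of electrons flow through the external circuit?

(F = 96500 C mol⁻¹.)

29.6 mol

Q = I·t = 32.50 A × 87840 s = 2855000 C.
n(e⁻) = Q/F = 2855000 / 96500 = 29.6 mol.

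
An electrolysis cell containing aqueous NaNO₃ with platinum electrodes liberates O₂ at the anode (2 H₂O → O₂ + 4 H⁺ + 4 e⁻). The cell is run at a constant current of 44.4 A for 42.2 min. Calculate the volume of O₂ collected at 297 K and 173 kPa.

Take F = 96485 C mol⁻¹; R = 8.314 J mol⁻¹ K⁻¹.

4.16 L

Q = I·t = 44.40 A × 2532.0 s = 112400 C.
n(e⁻) = Q/F = 112400 / 96485 = 1.165 mol.
4 electrons are transferred per O₂ molecule, so n(O₂) = 1.165 / 4 = 0.2913 mol.
V = nRT/P = (0.2913 × 8.314 × 297) / (173 × 10³ Pa) = 0.00416 m³ = 4.16 L.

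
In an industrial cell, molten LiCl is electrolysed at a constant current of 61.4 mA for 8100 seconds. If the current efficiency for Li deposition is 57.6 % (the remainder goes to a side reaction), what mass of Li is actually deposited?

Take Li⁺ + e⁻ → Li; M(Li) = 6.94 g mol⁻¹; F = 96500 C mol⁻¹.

0.0206 g

Q = I·t = 0.06140 × 8100.0 = 497.3 C.
n(e⁻) = 497.3/96500 = 0.005154 mol; theoretically n(Li) = 0.005154/1 = 0.005154 mol, m_theo = 0.03577 g.
At 57.6 % efficiency, m_actual = 0.576 × 0.03577 = 0.0206 g.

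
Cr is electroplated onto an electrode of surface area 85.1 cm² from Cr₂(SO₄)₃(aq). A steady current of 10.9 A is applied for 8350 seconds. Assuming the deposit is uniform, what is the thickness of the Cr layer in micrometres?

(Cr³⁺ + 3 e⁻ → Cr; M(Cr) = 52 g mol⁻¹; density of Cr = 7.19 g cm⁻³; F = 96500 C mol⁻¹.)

267 μm

Q = I·t = 10.90 × 8350.0 = 91020 C; n(e⁻) = 0.9432 mol.
n(Cr) = n(e⁻)/3 = 0.3144 mol, so m = 0.3144 × 52 = 16.35 g.
Volume = m/ρ = 16.35 / 7.19 = 2.274 cm³.
Thickness = V/A = 2.274 / 85.1 = 0.0267 cm = 267 μm.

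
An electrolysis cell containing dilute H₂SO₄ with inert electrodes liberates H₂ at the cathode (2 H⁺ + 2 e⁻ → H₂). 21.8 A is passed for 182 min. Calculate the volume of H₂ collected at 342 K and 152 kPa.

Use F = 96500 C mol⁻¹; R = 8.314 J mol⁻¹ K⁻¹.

23.1 L

Q = I·t = 21.80 A × 10920 s = 238100 C.
n(e⁻) = Q/F = 238100 / 96500 = 2.467 mol.
2 electrons are transferred per H₂ molecule, so n(H₂) = 2.467 / 2 = 1.233 mol.
V = nRT/P = (1.233 × 8.314 × 342) / (152 × 10³ Pa) = 0.0231 m³ = 23.1 L.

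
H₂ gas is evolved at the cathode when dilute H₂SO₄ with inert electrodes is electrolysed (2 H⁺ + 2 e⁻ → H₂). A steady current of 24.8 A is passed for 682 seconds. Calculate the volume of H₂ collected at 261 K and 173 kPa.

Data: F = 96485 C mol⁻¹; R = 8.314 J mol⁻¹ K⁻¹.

1.10 L

Q = I·t = 24.80 A × 682.00 s = 16910 C.
n(e⁻) = Q/F = 16910 / 96485 = 0.1753 mol.
2 electrons are transferred per H₂ molecule, so n(H₂) = 0.1753 / 2 = 0.08765 mol.
V = nRT/P = (0.08765 × 8.314 × 261) / (173 × 10³ Pa) = 0.00110 m³ = 1.10 L.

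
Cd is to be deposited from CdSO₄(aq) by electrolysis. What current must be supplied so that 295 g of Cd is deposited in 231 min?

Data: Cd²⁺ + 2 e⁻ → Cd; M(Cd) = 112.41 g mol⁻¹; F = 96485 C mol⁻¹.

n(Cd) = 295 / 112.41 = 2.624 mol.
n(e⁻) = 2 × 2.624 = 5.249 mol.
Q = n(e⁻)·F = 5.249 × 96485 = 506400 C.
I = Q/t = 506400 / 13860 s = 36.5 A.

36.5 A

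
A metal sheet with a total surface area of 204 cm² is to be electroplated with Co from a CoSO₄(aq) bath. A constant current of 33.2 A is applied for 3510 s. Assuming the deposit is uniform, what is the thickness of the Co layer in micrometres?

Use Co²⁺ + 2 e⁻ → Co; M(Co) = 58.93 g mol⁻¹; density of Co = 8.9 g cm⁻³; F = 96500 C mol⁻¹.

Q = I·t = 33.20 × 3510.0 = 116500 C; n(e⁻) = 1.208 mol.
n(Co) = n(e⁻)/2 = 0.6038 mol, so m = 0.6038 × 58.93 = 35.58 g.
Volume = m/ρ = 35.58 / 8.9 = 3.998 cm³.
Thickness = V/A = 3.998 / 204 = 0.0196 cm = 196 μm.

196 μm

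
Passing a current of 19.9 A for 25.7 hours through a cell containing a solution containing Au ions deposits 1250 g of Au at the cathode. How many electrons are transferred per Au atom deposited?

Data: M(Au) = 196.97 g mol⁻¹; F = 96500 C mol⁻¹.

Q = I·t = 19.90 A × 92520 s = 1841000 C, so n(e⁻) = 1841000/96500 = 19.08 mol.
n(Au) deposited = 1250 / 196.97 = 6.346 mol.
Electrons per atom = n(e⁻)/n(Au) = 19.08 / 6.346 = 3.01 ≈ 3, so the ion is Au³⁺.

3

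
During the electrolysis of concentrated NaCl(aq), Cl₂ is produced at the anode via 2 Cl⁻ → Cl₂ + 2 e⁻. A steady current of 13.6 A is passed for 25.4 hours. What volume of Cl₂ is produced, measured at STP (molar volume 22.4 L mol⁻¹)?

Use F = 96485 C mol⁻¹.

144 L

Q = I·t = 13.60 A × 91440 s = 1244000 C.
n(e⁻) = Q/F = 1244000 / 96485 = 12.89 mol.
2 electrons are transferred per Cl₂ molecule, so n(Cl₂) = 12.89 / 2 = 6.444 mol.
V = n × V_m = 6.444 × 22.4 = 144 L.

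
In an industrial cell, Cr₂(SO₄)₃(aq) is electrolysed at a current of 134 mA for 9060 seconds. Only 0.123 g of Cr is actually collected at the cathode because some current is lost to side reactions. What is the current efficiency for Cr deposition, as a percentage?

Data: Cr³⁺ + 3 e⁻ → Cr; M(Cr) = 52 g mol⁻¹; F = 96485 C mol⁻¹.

Q = I·t = 0.1340 × 9060.0 = 1214 C; n(e⁻) = 1214/96485 = 0.01258 mol.
Theoretical n(Cr) = n(e⁻)/3 = 0.004194 mol, i.e. m_theo = 0.004194 × 52 = 0.2181 g.
Efficiency = m_actual / m_theo = 0.123 / 0.2181 = 56.4 %.

56.4 %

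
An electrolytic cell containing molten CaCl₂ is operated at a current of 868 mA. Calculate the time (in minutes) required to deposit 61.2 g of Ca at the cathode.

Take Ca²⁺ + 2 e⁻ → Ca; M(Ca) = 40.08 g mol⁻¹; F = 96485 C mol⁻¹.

n(Ca) = m/M = 61.2 / 40.08 = 1.527 mol.
Each Ca atom requires 2 electrons, so n(e⁻) = 2 × 1.527 = 3.054 mol.
Q = n(e⁻)·F = 3.054 × 96485 = 294700 C.
t = Q/I = 294700 / 0.8680 A = 339500 s = 5660 min.

5660 min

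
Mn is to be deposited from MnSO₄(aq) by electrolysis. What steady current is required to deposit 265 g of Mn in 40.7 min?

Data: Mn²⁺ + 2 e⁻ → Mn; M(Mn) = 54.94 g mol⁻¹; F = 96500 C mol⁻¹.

n(Mn) = 265 / 54.94 = 4.823 mol.
n(e⁻) = 2 × 4.823 = 9.647 mol.
Q = n(e⁻)·F = 9.647 × 96500 = 930900 C.
I = Q/t = 930900 / 2442.0 s = 381 A.

381 A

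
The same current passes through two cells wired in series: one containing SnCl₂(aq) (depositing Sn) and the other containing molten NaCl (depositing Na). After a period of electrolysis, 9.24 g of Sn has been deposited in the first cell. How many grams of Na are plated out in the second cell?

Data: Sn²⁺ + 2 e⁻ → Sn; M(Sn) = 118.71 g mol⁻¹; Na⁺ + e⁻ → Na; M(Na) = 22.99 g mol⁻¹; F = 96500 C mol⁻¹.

3.58 g

n(Sn) = 9.24 / 118.71 = 0.07784 mol.
Since Sn²⁺ + 2 e⁻ → Sn, n(e⁻) passed = 2 × 0.07784 = 0.1557 mol.
Cells in series carry the same charge, so the same 0.1557 mol of electrons passes through cell 2.
Na⁺ + e⁻ → Na, so n(Na) = 0.1557 / 1 = 0.1557 mol.
m(Na) = 0.1557 × 22.99 = 3.58 g.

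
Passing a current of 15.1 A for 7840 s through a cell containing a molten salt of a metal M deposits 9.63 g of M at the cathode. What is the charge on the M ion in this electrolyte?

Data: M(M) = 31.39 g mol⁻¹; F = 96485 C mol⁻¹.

+4

Q = I·t = 15.10 A × 7840.0 s = 118400 C, so n(e⁻) = 118400/96485 = 1.227 mol.
n(M) deposited = 9.63 / 31.39 = 0.3068 mol.
Electrons per atom = n(e⁻)/n(M) = 1.227 / 0.3068 = 4.00 ≈ 4, so the ion is M⁴⁺.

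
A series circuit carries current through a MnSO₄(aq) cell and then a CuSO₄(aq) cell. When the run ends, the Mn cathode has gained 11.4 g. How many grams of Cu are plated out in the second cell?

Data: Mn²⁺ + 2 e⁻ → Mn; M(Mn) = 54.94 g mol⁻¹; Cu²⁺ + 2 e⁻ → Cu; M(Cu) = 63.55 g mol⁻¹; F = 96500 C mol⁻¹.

13.2 g

n(Mn) = 11.4 / 54.94 = 0.2075 mol.
Since Mn²⁺ + 2 e⁻ → Mn, n(e⁻) passed = 2 × 0.2075 = 0.4150 mol.
Cells in series carry the same charge, so the same 0.4150 mol of electrons passes through cell 2.
Cu²⁺ + 2 e⁻ → Cu, so n(Cu) = 0.4150 / 2 = 0.2075 mol.
m(Cu) = 0.2075 × 63.55 = 13.2 g.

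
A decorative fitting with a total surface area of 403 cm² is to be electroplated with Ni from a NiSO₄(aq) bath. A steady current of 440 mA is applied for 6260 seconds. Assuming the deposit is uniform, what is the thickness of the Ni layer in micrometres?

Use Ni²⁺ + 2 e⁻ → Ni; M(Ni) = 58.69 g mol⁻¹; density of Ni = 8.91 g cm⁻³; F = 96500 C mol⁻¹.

2.33 μm

Q = I·t = 0.4400 × 6260.0 = 2754 C; n(e⁻) = 0.02854 mol.
n(Ni) = n(e⁻)/2 = 0.01427 mol, so m = 0.01427 × 58.69 = 0.8376 g.
Volume = m/ρ = 0.8376 / 8.91 = 0.09401 cm³.
Thickness = V/A = 0.09401 / 403 = 2.33 × 10⁻⁴ cm = 2.33 μm.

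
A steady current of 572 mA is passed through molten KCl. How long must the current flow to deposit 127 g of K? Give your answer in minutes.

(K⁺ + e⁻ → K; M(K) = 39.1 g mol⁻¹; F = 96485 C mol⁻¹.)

n(K) = m/M = 127 / 39.1 = 3.248 mol.
Each K atom requires 1 electron, so n(e⁻) = 1 × 3.248 = 3.248 mol.
Q = n(e⁻)·F = 3.248 × 96485 = 313400 C.
t = Q/I = 313400 / 0.5720 A = 547900 s = 9130 min.

9130 min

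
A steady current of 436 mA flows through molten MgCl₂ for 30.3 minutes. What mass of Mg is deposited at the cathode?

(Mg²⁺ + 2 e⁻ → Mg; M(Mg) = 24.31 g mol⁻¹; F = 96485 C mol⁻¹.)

Q = I·t = 0.4360 A × 1818.0 s = 792.6 C.
n(e⁻) = Q/F = 792.6 / 96485 = 0.008215 mol.
Mg²⁺ + 2 e⁻ → Mg, so n(Mg) = n(e⁻)/2 = 0.004108 mol.
m = n·M = 0.004108 × 24.31 = 0.0999 g.

0.0999 g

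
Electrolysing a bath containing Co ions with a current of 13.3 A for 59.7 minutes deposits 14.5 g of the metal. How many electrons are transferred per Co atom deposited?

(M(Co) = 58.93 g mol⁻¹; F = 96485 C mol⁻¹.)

Q = I·t = 13.30 A × 3582.0 s = 47640 C, so n(e⁻) = 47640/96485 = 0.4938 mol.
n(Co) deposited = 14.5 / 58.93 = 0.2461 mol.
Electrons per atom = n(e⁻)/n(Co) = 0.4938 / 0.2461 = 2.01 ≈ 2, so the ion is Co²⁺.

2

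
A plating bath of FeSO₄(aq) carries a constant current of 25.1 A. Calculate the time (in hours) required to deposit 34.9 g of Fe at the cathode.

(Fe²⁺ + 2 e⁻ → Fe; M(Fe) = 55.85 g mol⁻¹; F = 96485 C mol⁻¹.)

1.33 h

n(Fe) = m/M = 34.9 / 55.85 = 0.6249 mol.
Each Fe atom requires 2 electrons, so n(e⁻) = 2 × 0.6249 = 1.250 mol.
Q = n(e⁻)·F = 1.250 × 96485 = 120600 C.
t = Q/I = 120600 / 25.10 A = 4804 s = 1.33 h.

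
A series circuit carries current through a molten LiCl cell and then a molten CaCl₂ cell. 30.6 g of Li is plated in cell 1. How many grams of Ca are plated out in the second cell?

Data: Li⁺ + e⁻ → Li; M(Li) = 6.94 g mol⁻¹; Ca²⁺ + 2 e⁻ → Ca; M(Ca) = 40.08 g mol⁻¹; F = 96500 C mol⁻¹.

n(Li) = 30.6 / 6.94 = 4.409 mol.
Since Li⁺ + e⁻ → Li, n(e⁻) passed = 1 × 4.409 = 4.409 mol.
Cells in series carry the same charge, so the same 4.409 mol of electrons passes through cell 2.
Ca²⁺ + 2 e⁻ → Ca, so n(Ca) = 4.409 / 2 = 2.205 mol.
m(Ca) = 2.205 × 40.08 = 88.4 g.

88.4 g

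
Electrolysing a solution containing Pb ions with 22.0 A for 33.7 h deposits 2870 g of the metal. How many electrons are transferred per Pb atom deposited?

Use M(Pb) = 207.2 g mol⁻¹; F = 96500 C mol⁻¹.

Q = I·t = 22.00 A × 121320 s = 2669000 C, so n(e⁻) = 2669000/96500 = 27.66 mol.
n(Pb) deposited = 2870 / 207.2 = 13.85 mol.
Electrons per atom = n(e⁻)/n(Pb) = 27.66 / 13.85 = 2.00 ≈ 2, so the ion is Pb²⁺.

2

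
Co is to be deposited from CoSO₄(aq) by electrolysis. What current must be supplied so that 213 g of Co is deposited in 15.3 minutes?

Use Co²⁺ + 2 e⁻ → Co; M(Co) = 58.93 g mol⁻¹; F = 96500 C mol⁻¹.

n(Co) = 213 / 58.93 = 3.614 mol.
n(e⁻) = 2 × 3.614 = 7.229 mol.
Q = n(e⁻)·F = 7.229 × 96500 = 697600 C.
I = Q/t = 697600 / 918.00 s = 760 A.

760 A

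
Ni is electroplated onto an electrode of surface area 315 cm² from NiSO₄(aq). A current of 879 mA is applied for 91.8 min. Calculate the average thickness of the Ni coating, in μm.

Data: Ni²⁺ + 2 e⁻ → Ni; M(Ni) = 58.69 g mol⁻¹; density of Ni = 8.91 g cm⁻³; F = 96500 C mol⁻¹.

5.25 μm

Q = I·t = 0.8790 × 5508.0 = 4842 C; n(e⁻) = 0.05017 mol.
n(Ni) = n(e⁻)/2 = 0.02509 mol, so m = 0.02509 × 58.69 = 1.472 g.
Volume = m/ρ = 1.472 / 8.91 = 0.1652 cm³.
Thickness = V/A = 0.1652 / 315 = 5.25 × 10⁻⁴ cm = 5.25 μm.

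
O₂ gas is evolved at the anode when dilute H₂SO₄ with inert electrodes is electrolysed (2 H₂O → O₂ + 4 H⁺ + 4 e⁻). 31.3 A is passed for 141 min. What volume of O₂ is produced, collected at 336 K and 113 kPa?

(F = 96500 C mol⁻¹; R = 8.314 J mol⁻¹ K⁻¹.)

Q = I·t = 31.30 A × 8460.0 s = 264800 C.
n(e⁻) = Q/F = 264800 / 96500 = 2.744 mol.
4 electrons are transferred per O₂ molecule, so n(O₂) = 2.744 / 4 = 0.6860 mol.
V = nRT/P = (0.6860 × 8.314 × 336) / (113 × 10³ Pa) = 0.0170 m³ = 17.0 L.

17.0 L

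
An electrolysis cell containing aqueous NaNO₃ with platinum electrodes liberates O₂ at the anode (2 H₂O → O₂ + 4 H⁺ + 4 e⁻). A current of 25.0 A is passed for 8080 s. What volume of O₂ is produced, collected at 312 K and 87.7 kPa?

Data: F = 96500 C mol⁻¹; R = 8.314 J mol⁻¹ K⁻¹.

Q = I·t = 25.00 A × 8080.0 s = 202000 C.
n(e⁻) = Q/F = 202000 / 96500 = 2.093 mol.
4 electrons are transferred per O₂ molecule, so n(O₂) = 2.093 / 4 = 0.5233 mol.
V = nRT/P = (0.5233 × 8.314 × 312) / (87.7 × 10³ Pa) = 0.0155 m³ = 15.5 L.

15.5 L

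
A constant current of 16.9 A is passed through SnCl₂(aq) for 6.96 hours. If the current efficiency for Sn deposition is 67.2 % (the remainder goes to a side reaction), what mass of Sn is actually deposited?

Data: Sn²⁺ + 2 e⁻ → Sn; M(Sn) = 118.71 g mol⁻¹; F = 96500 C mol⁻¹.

175 g

Q = I·t = 16.90 × 25056 = 423400 C.
n(e⁻) = 423400/96500 = 4.388 mol; theoretically n(Sn) = 4.388/2 = 2.194 mol, m_theo = 260.5 g.
At 67.2 % efficiency, m_actual = 0.672 × 260.5 = 175 g.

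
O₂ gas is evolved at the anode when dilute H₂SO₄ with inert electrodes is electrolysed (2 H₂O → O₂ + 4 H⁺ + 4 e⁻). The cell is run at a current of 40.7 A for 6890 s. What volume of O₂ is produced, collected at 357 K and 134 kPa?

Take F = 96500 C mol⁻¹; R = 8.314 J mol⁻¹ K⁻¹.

Q = I·t = 40.70 A × 6890.0 s = 280400 C.
n(e⁻) = Q/F = 280400 / 96500 = 2.906 mol.
4 electrons are transferred per O₂ molecule, so n(O₂) = 2.906 / 4 = 0.7265 mol.
V = nRT/P = (0.7265 × 8.314 × 357) / (134 × 10³ Pa) = 0.0161 m³ = 16.1 L.

16.1 L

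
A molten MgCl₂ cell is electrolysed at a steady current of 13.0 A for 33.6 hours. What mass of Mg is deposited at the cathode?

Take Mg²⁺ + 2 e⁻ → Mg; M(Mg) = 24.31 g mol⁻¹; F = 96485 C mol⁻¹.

198 g

Q = I·t = 13.00 A × 120960 s = 1572000 C.
n(e⁻) = Q/F = 1572000 / 96485 = 16.30 mol.
Mg²⁺ + 2 e⁻ → Mg, so n(Mg) = n(e⁻)/2 = 8.149 mol.
m = n·M = 8.149 × 24.31 = 198 g.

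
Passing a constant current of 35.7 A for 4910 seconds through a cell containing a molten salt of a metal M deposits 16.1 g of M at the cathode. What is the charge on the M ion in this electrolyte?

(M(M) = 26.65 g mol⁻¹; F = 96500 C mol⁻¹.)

+3

Q = I·t = 35.70 A × 4910.0 s = 175300 C, so n(e⁻) = 175300/96500 = 1.816 mol.
n(M) deposited = 16.1 / 26.65 = 0.6041 mol.
Electrons per atom = n(e⁻)/n(M) = 1.816 / 0.6041 = 3.01 ≈ 3, so the ion is M³⁺.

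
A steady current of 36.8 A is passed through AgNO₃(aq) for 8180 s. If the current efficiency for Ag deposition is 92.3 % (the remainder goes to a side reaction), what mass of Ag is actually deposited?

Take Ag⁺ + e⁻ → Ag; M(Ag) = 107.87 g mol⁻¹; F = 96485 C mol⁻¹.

Q = I·t = 36.80 × 8180.0 = 301000 C.
n(e⁻) = 301000/96485 = 3.120 mol; theoretically n(Ag) = 3.120/1 = 3.120 mol, m_theo = 336.5 g.
At 92.3 % efficiency, m_actual = 0.923 × 336.5 = 311 g.

311 g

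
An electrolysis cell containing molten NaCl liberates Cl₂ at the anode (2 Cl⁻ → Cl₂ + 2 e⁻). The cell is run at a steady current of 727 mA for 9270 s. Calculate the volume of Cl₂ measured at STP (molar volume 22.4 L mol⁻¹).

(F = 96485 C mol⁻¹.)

0.782 L

Q = I·t = 0.7270 A × 9270.0 s = 6739 C.
n(e⁻) = Q/F = 6739 / 96485 = 0.06985 mol.
2 electrons are transferred per Cl₂ molecule, so n(Cl₂) = 0.06985 / 2 = 0.03492 mol.
V = n × V_m = 0.03492 × 22.4 = 0.782 L.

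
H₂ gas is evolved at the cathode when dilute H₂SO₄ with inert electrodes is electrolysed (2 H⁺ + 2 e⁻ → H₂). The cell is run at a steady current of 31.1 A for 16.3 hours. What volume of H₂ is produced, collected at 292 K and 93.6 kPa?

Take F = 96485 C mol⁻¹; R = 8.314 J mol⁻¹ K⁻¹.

Q = I·t = 31.10 A × 58680 s = 1825000 C.
n(e⁻) = Q/F = 1825000 / 96485 = 18.91 mol.
2 electrons are transferred per H₂ molecule, so n(H₂) = 18.91 / 2 = 9.457 mol.
V = nRT/P = (9.457 × 8.314 × 292) / (93.6 × 10³ Pa) = 0.245 m³ = 245 L.

245 L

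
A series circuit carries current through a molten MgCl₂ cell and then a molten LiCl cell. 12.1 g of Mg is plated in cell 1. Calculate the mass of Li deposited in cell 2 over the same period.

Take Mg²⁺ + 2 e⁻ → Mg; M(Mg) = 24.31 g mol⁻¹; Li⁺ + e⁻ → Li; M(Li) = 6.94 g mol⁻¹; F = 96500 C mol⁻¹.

6.91 g

n(Mg) = 12.1 / 24.31 = 0.4977 mol.
Since Mg²⁺ + 2 e⁻ → Mg, n(e⁻) passed = 2 × 0.4977 = 0.9955 mol.
Cells in series carry the same charge, so the same 0.9955 mol of electrons passes through cell 2.
Li⁺ + e⁻ → Li, so n(Li) = 0.9955 / 1 = 0.9955 mol.
m(Li) = 0.9955 × 6.94 = 6.91 g.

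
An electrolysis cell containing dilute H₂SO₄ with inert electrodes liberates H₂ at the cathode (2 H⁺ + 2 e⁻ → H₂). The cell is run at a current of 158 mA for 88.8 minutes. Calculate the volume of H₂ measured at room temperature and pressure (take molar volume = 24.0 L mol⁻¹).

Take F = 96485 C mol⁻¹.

0.105 L

Q = I·t = 0.1580 A × 5328.0 s = 841.8 C.
n(e⁻) = Q/F = 841.8 / 96485 = 0.008725 mol.
2 electrons are transferred per H₂ molecule, so n(H₂) = 0.008725 / 2 = 0.004362 mol.
V = n × V_m = 0.004362 × 24.0 = 0.105 L.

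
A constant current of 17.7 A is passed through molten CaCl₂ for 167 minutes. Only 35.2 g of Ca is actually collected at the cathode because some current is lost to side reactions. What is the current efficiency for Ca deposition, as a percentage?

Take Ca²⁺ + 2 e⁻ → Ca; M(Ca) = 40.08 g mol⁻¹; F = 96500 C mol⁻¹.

95.6 %

Q = I·t = 17.70 × 10020 = 177400 C; n(e⁻) = 177400/96500 = 1.838 mol.
Theoretical n(Ca) = n(e⁻)/2 = 0.9189 mol, i.e. m_theo = 0.9189 × 40.08 = 36.83 g.
Efficiency = m_actual / m_theo = 35.2 / 36.83 = 95.6 %.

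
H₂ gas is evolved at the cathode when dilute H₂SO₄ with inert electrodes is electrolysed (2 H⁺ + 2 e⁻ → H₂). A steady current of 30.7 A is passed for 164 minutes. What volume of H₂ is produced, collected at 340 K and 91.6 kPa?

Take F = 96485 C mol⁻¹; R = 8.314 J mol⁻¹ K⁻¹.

Q = I·t = 30.70 A × 9840.0 s = 302100 C.
n(e⁻) = Q/F = 302100 / 96485 = 3.131 mol.
2 electrons are transferred per H₂ molecule, so n(H₂) = 3.131 / 2 = 1.565 mol.
V = nRT/P = (1.565 × 8.314 × 340) / (91.6 × 10³ Pa) = 0.0483 m³ = 48.3 L.

48.3 L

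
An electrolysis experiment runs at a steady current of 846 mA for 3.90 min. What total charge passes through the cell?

198 C

Q = I·t = 0.8460 A × 234.00 s = 198 C.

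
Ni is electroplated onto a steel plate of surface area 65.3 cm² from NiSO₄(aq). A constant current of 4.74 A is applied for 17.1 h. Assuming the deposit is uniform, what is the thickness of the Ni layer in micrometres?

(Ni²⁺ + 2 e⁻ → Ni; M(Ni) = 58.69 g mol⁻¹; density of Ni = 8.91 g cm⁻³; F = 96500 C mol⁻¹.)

1530 μm

Q = I·t = 4.740 × 61560 = 291800 C; n(e⁻) = 3.024 mol.
n(Ni) = n(e⁻)/2 = 1.512 mol, so m = 1.512 × 58.69 = 88.73 g.
Volume = m/ρ = 88.73 / 8.91 = 9.959 cm³.
Thickness = V/A = 9.959 / 65.3 = 0.153 cm = 1530 μm.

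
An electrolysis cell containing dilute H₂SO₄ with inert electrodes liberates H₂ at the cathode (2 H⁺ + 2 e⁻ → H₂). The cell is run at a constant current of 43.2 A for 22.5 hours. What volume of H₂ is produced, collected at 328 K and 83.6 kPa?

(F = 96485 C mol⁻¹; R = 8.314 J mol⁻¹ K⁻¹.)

Q = I·t = 43.20 A × 81000 s = 3499000 C.
n(e⁻) = Q/F = 3499000 / 96485 = 36.27 mol.
2 electrons are transferred per H₂ molecule, so n(H₂) = 36.27 / 2 = 18.13 mol.
V = nRT/P = (18.13 × 8.314 × 328) / (83.6 × 10³ Pa) = 0.592 m³ = 592 L.

592 L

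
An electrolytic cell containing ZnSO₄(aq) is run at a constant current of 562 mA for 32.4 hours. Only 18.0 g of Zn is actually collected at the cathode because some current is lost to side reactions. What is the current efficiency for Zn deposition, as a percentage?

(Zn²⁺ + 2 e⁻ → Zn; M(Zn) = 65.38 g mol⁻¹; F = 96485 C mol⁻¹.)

Q = I·t = 0.5620 × 116640 = 65550 C; n(e⁻) = 65550/96485 = 0.6794 mol.
Theoretical n(Zn) = n(e⁻)/2 = 0.3397 mol, i.e. m_theo = 0.3397 × 65.38 = 22.21 g.
Efficiency = m_actual / m_theo = 18.0 / 22.21 = 81.0 %.

81.0 %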